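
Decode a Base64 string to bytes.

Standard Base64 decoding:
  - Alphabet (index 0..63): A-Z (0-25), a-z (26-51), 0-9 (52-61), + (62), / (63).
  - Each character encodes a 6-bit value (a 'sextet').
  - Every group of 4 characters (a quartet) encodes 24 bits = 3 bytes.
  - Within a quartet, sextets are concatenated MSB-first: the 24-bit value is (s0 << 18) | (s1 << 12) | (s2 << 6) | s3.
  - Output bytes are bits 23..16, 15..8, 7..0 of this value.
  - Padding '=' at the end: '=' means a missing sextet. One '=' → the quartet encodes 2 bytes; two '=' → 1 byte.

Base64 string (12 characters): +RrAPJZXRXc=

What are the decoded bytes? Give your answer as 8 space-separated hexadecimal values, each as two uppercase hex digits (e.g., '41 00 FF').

Answer: F9 1A C0 3C 96 57 45 77

Derivation:
After char 0 ('+'=62): chars_in_quartet=1 acc=0x3E bytes_emitted=0
After char 1 ('R'=17): chars_in_quartet=2 acc=0xF91 bytes_emitted=0
After char 2 ('r'=43): chars_in_quartet=3 acc=0x3E46B bytes_emitted=0
After char 3 ('A'=0): chars_in_quartet=4 acc=0xF91AC0 -> emit F9 1A C0, reset; bytes_emitted=3
After char 4 ('P'=15): chars_in_quartet=1 acc=0xF bytes_emitted=3
After char 5 ('J'=9): chars_in_quartet=2 acc=0x3C9 bytes_emitted=3
After char 6 ('Z'=25): chars_in_quartet=3 acc=0xF259 bytes_emitted=3
After char 7 ('X'=23): chars_in_quartet=4 acc=0x3C9657 -> emit 3C 96 57, reset; bytes_emitted=6
After char 8 ('R'=17): chars_in_quartet=1 acc=0x11 bytes_emitted=6
After char 9 ('X'=23): chars_in_quartet=2 acc=0x457 bytes_emitted=6
After char 10 ('c'=28): chars_in_quartet=3 acc=0x115DC bytes_emitted=6
Padding '=': partial quartet acc=0x115DC -> emit 45 77; bytes_emitted=8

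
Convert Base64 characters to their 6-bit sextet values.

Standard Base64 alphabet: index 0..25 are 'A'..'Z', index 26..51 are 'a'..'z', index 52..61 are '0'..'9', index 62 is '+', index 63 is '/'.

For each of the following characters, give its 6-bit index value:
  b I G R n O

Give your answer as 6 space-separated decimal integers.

'b': a..z range, 26 + ord('b') − ord('a') = 27
'I': A..Z range, ord('I') − ord('A') = 8
'G': A..Z range, ord('G') − ord('A') = 6
'R': A..Z range, ord('R') − ord('A') = 17
'n': a..z range, 26 + ord('n') − ord('a') = 39
'O': A..Z range, ord('O') − ord('A') = 14

Answer: 27 8 6 17 39 14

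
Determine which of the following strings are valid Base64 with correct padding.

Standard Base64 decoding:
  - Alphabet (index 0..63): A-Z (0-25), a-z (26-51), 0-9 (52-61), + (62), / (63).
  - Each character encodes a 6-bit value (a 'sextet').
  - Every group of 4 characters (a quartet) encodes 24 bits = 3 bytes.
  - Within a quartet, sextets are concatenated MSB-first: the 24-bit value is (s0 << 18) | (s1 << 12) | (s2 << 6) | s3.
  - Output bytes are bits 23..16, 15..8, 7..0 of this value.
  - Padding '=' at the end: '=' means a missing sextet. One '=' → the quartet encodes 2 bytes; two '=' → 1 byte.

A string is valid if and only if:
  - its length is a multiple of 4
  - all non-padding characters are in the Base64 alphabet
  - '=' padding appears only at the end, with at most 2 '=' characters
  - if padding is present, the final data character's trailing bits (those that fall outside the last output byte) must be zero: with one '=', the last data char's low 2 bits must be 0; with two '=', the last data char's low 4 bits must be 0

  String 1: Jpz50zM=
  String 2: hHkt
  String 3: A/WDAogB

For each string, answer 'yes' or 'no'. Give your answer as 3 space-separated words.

String 1: 'Jpz50zM=' → valid
String 2: 'hHkt' → valid
String 3: 'A/WDAogB' → valid

Answer: yes yes yes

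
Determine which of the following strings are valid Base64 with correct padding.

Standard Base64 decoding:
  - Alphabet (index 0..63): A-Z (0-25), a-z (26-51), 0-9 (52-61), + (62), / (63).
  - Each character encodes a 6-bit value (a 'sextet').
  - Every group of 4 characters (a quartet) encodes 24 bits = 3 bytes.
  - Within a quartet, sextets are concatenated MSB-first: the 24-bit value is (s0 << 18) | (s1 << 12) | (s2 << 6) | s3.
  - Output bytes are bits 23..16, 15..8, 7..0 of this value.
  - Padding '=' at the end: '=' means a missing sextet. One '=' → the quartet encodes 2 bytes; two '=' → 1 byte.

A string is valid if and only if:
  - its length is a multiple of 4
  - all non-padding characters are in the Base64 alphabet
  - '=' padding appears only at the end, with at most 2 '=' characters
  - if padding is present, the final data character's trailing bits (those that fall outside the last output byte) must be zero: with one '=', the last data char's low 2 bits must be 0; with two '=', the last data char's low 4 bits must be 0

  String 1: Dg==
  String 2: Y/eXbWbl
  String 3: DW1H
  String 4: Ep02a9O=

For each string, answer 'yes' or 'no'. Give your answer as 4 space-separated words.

String 1: 'Dg==' → valid
String 2: 'Y/eXbWbl' → valid
String 3: 'DW1H' → valid
String 4: 'Ep02a9O=' → invalid (bad trailing bits)

Answer: yes yes yes no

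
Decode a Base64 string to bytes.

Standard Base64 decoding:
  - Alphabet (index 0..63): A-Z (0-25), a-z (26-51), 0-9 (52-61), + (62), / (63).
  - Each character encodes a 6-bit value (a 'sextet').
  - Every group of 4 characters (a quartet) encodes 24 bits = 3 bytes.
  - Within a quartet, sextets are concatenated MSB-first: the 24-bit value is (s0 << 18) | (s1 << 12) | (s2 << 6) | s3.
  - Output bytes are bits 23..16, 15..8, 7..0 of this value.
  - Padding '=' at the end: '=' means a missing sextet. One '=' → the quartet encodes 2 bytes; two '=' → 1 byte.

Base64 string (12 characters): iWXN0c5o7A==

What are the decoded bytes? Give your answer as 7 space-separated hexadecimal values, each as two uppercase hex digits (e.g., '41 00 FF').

After char 0 ('i'=34): chars_in_quartet=1 acc=0x22 bytes_emitted=0
After char 1 ('W'=22): chars_in_quartet=2 acc=0x896 bytes_emitted=0
After char 2 ('X'=23): chars_in_quartet=3 acc=0x22597 bytes_emitted=0
After char 3 ('N'=13): chars_in_quartet=4 acc=0x8965CD -> emit 89 65 CD, reset; bytes_emitted=3
After char 4 ('0'=52): chars_in_quartet=1 acc=0x34 bytes_emitted=3
After char 5 ('c'=28): chars_in_quartet=2 acc=0xD1C bytes_emitted=3
After char 6 ('5'=57): chars_in_quartet=3 acc=0x34739 bytes_emitted=3
After char 7 ('o'=40): chars_in_quartet=4 acc=0xD1CE68 -> emit D1 CE 68, reset; bytes_emitted=6
After char 8 ('7'=59): chars_in_quartet=1 acc=0x3B bytes_emitted=6
After char 9 ('A'=0): chars_in_quartet=2 acc=0xEC0 bytes_emitted=6
Padding '==': partial quartet acc=0xEC0 -> emit EC; bytes_emitted=7

Answer: 89 65 CD D1 CE 68 EC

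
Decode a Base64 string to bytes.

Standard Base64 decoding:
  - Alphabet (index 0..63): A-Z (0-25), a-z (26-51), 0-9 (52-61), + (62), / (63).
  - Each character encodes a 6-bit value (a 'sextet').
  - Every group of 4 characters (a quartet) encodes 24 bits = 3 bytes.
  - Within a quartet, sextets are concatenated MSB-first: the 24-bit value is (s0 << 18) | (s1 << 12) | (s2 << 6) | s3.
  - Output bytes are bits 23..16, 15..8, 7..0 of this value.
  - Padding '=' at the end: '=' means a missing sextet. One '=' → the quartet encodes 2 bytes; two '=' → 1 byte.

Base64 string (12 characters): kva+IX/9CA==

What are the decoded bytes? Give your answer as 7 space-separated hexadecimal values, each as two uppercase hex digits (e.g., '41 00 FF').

After char 0 ('k'=36): chars_in_quartet=1 acc=0x24 bytes_emitted=0
After char 1 ('v'=47): chars_in_quartet=2 acc=0x92F bytes_emitted=0
After char 2 ('a'=26): chars_in_quartet=3 acc=0x24BDA bytes_emitted=0
After char 3 ('+'=62): chars_in_quartet=4 acc=0x92F6BE -> emit 92 F6 BE, reset; bytes_emitted=3
After char 4 ('I'=8): chars_in_quartet=1 acc=0x8 bytes_emitted=3
After char 5 ('X'=23): chars_in_quartet=2 acc=0x217 bytes_emitted=3
After char 6 ('/'=63): chars_in_quartet=3 acc=0x85FF bytes_emitted=3
After char 7 ('9'=61): chars_in_quartet=4 acc=0x217FFD -> emit 21 7F FD, reset; bytes_emitted=6
After char 8 ('C'=2): chars_in_quartet=1 acc=0x2 bytes_emitted=6
After char 9 ('A'=0): chars_in_quartet=2 acc=0x80 bytes_emitted=6
Padding '==': partial quartet acc=0x80 -> emit 08; bytes_emitted=7

Answer: 92 F6 BE 21 7F FD 08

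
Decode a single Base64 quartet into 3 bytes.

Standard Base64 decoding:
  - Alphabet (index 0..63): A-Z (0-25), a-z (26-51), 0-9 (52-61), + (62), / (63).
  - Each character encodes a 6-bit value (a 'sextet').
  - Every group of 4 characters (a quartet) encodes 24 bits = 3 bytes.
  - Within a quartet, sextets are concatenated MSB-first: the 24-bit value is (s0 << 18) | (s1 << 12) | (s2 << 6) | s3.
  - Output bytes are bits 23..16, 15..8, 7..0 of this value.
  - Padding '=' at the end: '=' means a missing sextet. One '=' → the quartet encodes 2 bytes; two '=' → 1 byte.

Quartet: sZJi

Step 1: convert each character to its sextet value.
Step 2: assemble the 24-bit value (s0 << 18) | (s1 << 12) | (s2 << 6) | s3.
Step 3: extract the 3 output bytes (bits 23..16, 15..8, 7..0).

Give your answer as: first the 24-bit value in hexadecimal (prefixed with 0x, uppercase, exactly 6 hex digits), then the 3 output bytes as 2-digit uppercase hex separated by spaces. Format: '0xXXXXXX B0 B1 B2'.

Answer: 0xB19262 B1 92 62

Derivation:
Sextets: s=44, Z=25, J=9, i=34
24-bit: (44<<18) | (25<<12) | (9<<6) | 34
      = 0xB00000 | 0x019000 | 0x000240 | 0x000022
      = 0xB19262
Bytes: (v>>16)&0xFF=B1, (v>>8)&0xFF=92, v&0xFF=62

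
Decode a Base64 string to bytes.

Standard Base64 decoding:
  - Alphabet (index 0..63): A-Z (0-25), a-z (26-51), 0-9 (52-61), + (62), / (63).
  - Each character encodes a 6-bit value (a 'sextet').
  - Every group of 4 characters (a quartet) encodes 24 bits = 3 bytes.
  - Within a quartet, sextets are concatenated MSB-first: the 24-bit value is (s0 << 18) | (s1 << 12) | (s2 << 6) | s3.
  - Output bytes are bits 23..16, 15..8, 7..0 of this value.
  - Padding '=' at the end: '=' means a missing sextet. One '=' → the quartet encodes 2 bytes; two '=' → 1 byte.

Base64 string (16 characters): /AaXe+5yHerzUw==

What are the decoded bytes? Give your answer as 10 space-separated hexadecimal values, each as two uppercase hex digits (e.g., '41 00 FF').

Answer: FC 06 97 7B EE 72 1D EA F3 53

Derivation:
After char 0 ('/'=63): chars_in_quartet=1 acc=0x3F bytes_emitted=0
After char 1 ('A'=0): chars_in_quartet=2 acc=0xFC0 bytes_emitted=0
After char 2 ('a'=26): chars_in_quartet=3 acc=0x3F01A bytes_emitted=0
After char 3 ('X'=23): chars_in_quartet=4 acc=0xFC0697 -> emit FC 06 97, reset; bytes_emitted=3
After char 4 ('e'=30): chars_in_quartet=1 acc=0x1E bytes_emitted=3
After char 5 ('+'=62): chars_in_quartet=2 acc=0x7BE bytes_emitted=3
After char 6 ('5'=57): chars_in_quartet=3 acc=0x1EFB9 bytes_emitted=3
After char 7 ('y'=50): chars_in_quartet=4 acc=0x7BEE72 -> emit 7B EE 72, reset; bytes_emitted=6
After char 8 ('H'=7): chars_in_quartet=1 acc=0x7 bytes_emitted=6
After char 9 ('e'=30): chars_in_quartet=2 acc=0x1DE bytes_emitted=6
After char 10 ('r'=43): chars_in_quartet=3 acc=0x77AB bytes_emitted=6
After char 11 ('z'=51): chars_in_quartet=4 acc=0x1DEAF3 -> emit 1D EA F3, reset; bytes_emitted=9
After char 12 ('U'=20): chars_in_quartet=1 acc=0x14 bytes_emitted=9
After char 13 ('w'=48): chars_in_quartet=2 acc=0x530 bytes_emitted=9
Padding '==': partial quartet acc=0x530 -> emit 53; bytes_emitted=10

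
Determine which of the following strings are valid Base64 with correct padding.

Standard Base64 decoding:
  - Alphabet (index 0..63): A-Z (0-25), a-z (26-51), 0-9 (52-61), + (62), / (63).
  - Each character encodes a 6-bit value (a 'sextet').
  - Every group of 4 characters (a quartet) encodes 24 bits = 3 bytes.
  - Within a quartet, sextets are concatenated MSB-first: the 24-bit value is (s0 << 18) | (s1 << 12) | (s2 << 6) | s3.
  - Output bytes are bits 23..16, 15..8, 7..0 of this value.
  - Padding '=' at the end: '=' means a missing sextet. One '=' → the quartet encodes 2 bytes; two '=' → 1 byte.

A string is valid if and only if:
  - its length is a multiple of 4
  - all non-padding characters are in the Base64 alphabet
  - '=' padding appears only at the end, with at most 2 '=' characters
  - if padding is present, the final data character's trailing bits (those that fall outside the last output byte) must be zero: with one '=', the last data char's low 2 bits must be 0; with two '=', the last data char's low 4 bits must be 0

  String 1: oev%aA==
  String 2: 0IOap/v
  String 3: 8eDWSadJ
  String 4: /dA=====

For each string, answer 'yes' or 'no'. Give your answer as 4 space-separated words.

String 1: 'oev%aA==' → invalid (bad char(s): ['%'])
String 2: '0IOap/v' → invalid (len=7 not mult of 4)
String 3: '8eDWSadJ' → valid
String 4: '/dA=====' → invalid (5 pad chars (max 2))

Answer: no no yes no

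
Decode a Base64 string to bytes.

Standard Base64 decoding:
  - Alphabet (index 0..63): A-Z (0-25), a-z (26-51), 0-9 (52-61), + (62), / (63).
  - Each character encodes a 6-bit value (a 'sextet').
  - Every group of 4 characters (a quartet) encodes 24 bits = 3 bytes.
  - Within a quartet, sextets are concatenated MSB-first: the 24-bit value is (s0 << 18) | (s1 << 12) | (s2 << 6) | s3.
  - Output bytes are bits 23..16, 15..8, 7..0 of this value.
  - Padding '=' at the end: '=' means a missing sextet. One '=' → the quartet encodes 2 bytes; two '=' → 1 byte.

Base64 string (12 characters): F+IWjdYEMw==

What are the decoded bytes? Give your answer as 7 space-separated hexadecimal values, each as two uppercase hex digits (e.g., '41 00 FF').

Answer: 17 E2 16 8D D6 04 33

Derivation:
After char 0 ('F'=5): chars_in_quartet=1 acc=0x5 bytes_emitted=0
After char 1 ('+'=62): chars_in_quartet=2 acc=0x17E bytes_emitted=0
After char 2 ('I'=8): chars_in_quartet=3 acc=0x5F88 bytes_emitted=0
After char 3 ('W'=22): chars_in_quartet=4 acc=0x17E216 -> emit 17 E2 16, reset; bytes_emitted=3
After char 4 ('j'=35): chars_in_quartet=1 acc=0x23 bytes_emitted=3
After char 5 ('d'=29): chars_in_quartet=2 acc=0x8DD bytes_emitted=3
After char 6 ('Y'=24): chars_in_quartet=3 acc=0x23758 bytes_emitted=3
After char 7 ('E'=4): chars_in_quartet=4 acc=0x8DD604 -> emit 8D D6 04, reset; bytes_emitted=6
After char 8 ('M'=12): chars_in_quartet=1 acc=0xC bytes_emitted=6
After char 9 ('w'=48): chars_in_quartet=2 acc=0x330 bytes_emitted=6
Padding '==': partial quartet acc=0x330 -> emit 33; bytes_emitted=7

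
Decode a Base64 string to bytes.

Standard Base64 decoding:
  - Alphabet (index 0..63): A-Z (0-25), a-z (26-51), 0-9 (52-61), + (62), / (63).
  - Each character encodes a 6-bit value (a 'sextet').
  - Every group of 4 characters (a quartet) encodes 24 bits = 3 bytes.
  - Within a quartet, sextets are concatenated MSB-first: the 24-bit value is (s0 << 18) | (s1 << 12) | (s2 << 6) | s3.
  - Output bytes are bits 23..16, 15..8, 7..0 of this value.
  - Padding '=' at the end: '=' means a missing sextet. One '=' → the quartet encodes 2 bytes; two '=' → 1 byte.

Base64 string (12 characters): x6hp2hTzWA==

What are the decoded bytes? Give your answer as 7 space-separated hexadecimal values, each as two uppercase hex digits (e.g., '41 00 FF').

Answer: C7 A8 69 DA 14 F3 58

Derivation:
After char 0 ('x'=49): chars_in_quartet=1 acc=0x31 bytes_emitted=0
After char 1 ('6'=58): chars_in_quartet=2 acc=0xC7A bytes_emitted=0
After char 2 ('h'=33): chars_in_quartet=3 acc=0x31EA1 bytes_emitted=0
After char 3 ('p'=41): chars_in_quartet=4 acc=0xC7A869 -> emit C7 A8 69, reset; bytes_emitted=3
After char 4 ('2'=54): chars_in_quartet=1 acc=0x36 bytes_emitted=3
After char 5 ('h'=33): chars_in_quartet=2 acc=0xDA1 bytes_emitted=3
After char 6 ('T'=19): chars_in_quartet=3 acc=0x36853 bytes_emitted=3
After char 7 ('z'=51): chars_in_quartet=4 acc=0xDA14F3 -> emit DA 14 F3, reset; bytes_emitted=6
After char 8 ('W'=22): chars_in_quartet=1 acc=0x16 bytes_emitted=6
After char 9 ('A'=0): chars_in_quartet=2 acc=0x580 bytes_emitted=6
Padding '==': partial quartet acc=0x580 -> emit 58; bytes_emitted=7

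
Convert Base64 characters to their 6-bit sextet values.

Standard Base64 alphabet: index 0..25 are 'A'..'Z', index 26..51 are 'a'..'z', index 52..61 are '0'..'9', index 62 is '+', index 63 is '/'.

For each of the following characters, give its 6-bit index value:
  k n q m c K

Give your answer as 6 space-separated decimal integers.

'k': a..z range, 26 + ord('k') − ord('a') = 36
'n': a..z range, 26 + ord('n') − ord('a') = 39
'q': a..z range, 26 + ord('q') − ord('a') = 42
'm': a..z range, 26 + ord('m') − ord('a') = 38
'c': a..z range, 26 + ord('c') − ord('a') = 28
'K': A..Z range, ord('K') − ord('A') = 10

Answer: 36 39 42 38 28 10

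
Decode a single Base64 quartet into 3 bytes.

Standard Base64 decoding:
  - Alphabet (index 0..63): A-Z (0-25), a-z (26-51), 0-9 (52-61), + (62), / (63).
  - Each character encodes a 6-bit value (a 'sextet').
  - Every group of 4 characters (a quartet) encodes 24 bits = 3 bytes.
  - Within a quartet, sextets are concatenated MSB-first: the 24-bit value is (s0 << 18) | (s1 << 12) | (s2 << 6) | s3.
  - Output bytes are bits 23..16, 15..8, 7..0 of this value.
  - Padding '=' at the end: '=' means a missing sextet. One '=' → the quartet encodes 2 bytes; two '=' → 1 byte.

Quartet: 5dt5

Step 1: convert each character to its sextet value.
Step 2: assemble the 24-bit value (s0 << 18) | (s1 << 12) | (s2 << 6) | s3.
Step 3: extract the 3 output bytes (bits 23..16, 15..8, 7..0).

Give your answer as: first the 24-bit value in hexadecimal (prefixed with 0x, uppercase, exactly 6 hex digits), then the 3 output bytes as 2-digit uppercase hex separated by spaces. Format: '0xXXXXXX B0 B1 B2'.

Sextets: 5=57, d=29, t=45, 5=57
24-bit: (57<<18) | (29<<12) | (45<<6) | 57
      = 0xE40000 | 0x01D000 | 0x000B40 | 0x000039
      = 0xE5DB79
Bytes: (v>>16)&0xFF=E5, (v>>8)&0xFF=DB, v&0xFF=79

Answer: 0xE5DB79 E5 DB 79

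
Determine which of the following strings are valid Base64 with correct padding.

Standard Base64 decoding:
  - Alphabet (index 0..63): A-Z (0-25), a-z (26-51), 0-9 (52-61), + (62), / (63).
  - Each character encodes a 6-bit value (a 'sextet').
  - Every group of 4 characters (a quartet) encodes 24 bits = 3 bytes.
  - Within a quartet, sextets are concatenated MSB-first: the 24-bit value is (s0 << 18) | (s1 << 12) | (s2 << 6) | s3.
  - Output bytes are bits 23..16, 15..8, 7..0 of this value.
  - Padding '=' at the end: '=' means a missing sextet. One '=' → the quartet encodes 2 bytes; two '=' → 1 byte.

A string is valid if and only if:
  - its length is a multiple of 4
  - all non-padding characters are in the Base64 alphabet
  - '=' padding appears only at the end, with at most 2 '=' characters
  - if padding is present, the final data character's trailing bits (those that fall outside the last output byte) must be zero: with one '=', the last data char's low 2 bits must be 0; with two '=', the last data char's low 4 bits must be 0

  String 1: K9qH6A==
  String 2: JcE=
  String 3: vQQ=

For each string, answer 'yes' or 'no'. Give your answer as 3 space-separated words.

String 1: 'K9qH6A==' → valid
String 2: 'JcE=' → valid
String 3: 'vQQ=' → valid

Answer: yes yes yes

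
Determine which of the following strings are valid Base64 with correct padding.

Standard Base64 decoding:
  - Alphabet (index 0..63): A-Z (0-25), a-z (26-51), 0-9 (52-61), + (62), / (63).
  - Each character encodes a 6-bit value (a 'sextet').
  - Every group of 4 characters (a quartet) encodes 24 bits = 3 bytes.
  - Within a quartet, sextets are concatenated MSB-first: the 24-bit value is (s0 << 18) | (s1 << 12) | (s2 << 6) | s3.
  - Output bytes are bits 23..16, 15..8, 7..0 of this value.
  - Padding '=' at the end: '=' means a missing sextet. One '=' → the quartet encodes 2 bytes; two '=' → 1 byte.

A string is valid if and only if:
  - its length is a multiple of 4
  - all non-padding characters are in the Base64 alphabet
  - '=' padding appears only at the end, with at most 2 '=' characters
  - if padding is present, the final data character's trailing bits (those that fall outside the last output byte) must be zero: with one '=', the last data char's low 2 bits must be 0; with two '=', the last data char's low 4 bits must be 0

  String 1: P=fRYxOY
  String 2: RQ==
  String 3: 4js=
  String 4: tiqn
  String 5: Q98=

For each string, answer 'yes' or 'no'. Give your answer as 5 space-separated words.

String 1: 'P=fRYxOY' → invalid (bad char(s): ['=']; '=' in middle)
String 2: 'RQ==' → valid
String 3: '4js=' → valid
String 4: 'tiqn' → valid
String 5: 'Q98=' → valid

Answer: no yes yes yes yes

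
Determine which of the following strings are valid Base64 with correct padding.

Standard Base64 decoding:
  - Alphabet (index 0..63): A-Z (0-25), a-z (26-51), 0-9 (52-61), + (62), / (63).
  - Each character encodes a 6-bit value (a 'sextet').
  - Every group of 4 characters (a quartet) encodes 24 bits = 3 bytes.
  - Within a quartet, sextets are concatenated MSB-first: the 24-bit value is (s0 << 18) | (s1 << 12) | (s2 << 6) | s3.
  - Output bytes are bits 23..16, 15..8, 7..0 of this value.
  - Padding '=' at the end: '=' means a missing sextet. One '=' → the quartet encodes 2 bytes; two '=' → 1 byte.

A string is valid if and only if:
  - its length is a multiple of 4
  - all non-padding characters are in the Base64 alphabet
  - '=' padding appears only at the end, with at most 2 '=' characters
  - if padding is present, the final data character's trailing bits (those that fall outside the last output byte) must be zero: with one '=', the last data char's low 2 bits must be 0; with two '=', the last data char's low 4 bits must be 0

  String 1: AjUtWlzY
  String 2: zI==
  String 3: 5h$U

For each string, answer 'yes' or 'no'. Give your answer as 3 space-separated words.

Answer: yes no no

Derivation:
String 1: 'AjUtWlzY' → valid
String 2: 'zI==' → invalid (bad trailing bits)
String 3: '5h$U' → invalid (bad char(s): ['$'])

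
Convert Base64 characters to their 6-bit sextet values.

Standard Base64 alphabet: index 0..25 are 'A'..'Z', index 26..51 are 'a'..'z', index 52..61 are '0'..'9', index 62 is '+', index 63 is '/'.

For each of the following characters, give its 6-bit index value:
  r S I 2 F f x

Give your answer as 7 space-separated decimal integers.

'r': a..z range, 26 + ord('r') − ord('a') = 43
'S': A..Z range, ord('S') − ord('A') = 18
'I': A..Z range, ord('I') − ord('A') = 8
'2': 0..9 range, 52 + ord('2') − ord('0') = 54
'F': A..Z range, ord('F') − ord('A') = 5
'f': a..z range, 26 + ord('f') − ord('a') = 31
'x': a..z range, 26 + ord('x') − ord('a') = 49

Answer: 43 18 8 54 5 31 49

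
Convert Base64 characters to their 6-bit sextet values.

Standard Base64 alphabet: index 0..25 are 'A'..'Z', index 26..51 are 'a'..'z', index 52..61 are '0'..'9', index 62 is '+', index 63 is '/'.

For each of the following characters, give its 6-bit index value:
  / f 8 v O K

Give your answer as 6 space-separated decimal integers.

Answer: 63 31 60 47 14 10

Derivation:
'/': index 63
'f': a..z range, 26 + ord('f') − ord('a') = 31
'8': 0..9 range, 52 + ord('8') − ord('0') = 60
'v': a..z range, 26 + ord('v') − ord('a') = 47
'O': A..Z range, ord('O') − ord('A') = 14
'K': A..Z range, ord('K') − ord('A') = 10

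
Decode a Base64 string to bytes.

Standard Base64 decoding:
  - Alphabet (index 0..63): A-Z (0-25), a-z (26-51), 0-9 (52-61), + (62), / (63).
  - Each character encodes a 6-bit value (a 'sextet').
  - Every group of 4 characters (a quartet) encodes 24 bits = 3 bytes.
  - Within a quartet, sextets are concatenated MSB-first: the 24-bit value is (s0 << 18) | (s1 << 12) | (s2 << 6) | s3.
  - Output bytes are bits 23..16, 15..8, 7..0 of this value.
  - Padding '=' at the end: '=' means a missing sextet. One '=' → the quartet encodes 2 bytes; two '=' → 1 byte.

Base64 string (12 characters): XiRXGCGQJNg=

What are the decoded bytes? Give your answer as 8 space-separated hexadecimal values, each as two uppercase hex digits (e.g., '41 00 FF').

Answer: 5E 24 57 18 21 90 24 D8

Derivation:
After char 0 ('X'=23): chars_in_quartet=1 acc=0x17 bytes_emitted=0
After char 1 ('i'=34): chars_in_quartet=2 acc=0x5E2 bytes_emitted=0
After char 2 ('R'=17): chars_in_quartet=3 acc=0x17891 bytes_emitted=0
After char 3 ('X'=23): chars_in_quartet=4 acc=0x5E2457 -> emit 5E 24 57, reset; bytes_emitted=3
After char 4 ('G'=6): chars_in_quartet=1 acc=0x6 bytes_emitted=3
After char 5 ('C'=2): chars_in_quartet=2 acc=0x182 bytes_emitted=3
After char 6 ('G'=6): chars_in_quartet=3 acc=0x6086 bytes_emitted=3
After char 7 ('Q'=16): chars_in_quartet=4 acc=0x182190 -> emit 18 21 90, reset; bytes_emitted=6
After char 8 ('J'=9): chars_in_quartet=1 acc=0x9 bytes_emitted=6
After char 9 ('N'=13): chars_in_quartet=2 acc=0x24D bytes_emitted=6
After char 10 ('g'=32): chars_in_quartet=3 acc=0x9360 bytes_emitted=6
Padding '=': partial quartet acc=0x9360 -> emit 24 D8; bytes_emitted=8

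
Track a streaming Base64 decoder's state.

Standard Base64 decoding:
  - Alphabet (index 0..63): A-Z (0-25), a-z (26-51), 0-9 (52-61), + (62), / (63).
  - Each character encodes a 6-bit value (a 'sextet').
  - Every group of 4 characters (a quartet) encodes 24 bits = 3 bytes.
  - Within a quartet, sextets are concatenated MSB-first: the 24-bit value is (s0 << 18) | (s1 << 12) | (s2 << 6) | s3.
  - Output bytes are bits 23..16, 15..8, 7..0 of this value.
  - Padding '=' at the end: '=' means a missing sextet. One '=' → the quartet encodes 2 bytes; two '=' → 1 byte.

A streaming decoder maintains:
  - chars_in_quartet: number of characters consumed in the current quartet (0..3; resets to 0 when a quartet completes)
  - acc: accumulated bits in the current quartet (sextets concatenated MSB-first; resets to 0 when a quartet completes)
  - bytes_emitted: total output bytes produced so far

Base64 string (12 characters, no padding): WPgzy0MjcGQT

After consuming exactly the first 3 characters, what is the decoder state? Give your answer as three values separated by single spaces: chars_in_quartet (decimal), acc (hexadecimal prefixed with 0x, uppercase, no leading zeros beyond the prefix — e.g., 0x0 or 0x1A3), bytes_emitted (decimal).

After char 0 ('W'=22): chars_in_quartet=1 acc=0x16 bytes_emitted=0
After char 1 ('P'=15): chars_in_quartet=2 acc=0x58F bytes_emitted=0
After char 2 ('g'=32): chars_in_quartet=3 acc=0x163E0 bytes_emitted=0

Answer: 3 0x163E0 0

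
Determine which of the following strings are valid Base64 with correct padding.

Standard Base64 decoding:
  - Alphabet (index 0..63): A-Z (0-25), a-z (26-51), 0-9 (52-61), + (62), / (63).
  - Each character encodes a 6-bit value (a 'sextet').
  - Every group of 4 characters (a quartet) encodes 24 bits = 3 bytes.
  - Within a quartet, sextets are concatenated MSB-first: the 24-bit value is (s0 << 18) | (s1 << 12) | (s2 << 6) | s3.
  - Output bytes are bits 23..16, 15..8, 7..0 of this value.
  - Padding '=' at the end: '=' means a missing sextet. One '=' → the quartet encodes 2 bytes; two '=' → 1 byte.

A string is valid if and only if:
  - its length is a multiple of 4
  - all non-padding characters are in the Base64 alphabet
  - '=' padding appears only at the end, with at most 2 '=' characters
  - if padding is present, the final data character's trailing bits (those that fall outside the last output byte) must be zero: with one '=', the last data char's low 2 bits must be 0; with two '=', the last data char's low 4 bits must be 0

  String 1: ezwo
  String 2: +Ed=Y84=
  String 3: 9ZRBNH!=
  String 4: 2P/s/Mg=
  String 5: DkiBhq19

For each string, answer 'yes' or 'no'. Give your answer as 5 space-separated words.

String 1: 'ezwo' → valid
String 2: '+Ed=Y84=' → invalid (bad char(s): ['=']; '=' in middle)
String 3: '9ZRBNH!=' → invalid (bad char(s): ['!'])
String 4: '2P/s/Mg=' → valid
String 5: 'DkiBhq19' → valid

Answer: yes no no yes yes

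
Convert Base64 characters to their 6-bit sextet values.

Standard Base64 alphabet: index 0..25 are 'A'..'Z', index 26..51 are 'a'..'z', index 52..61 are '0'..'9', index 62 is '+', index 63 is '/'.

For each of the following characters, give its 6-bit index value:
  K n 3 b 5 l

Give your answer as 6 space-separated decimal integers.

Answer: 10 39 55 27 57 37

Derivation:
'K': A..Z range, ord('K') − ord('A') = 10
'n': a..z range, 26 + ord('n') − ord('a') = 39
'3': 0..9 range, 52 + ord('3') − ord('0') = 55
'b': a..z range, 26 + ord('b') − ord('a') = 27
'5': 0..9 range, 52 + ord('5') − ord('0') = 57
'l': a..z range, 26 + ord('l') − ord('a') = 37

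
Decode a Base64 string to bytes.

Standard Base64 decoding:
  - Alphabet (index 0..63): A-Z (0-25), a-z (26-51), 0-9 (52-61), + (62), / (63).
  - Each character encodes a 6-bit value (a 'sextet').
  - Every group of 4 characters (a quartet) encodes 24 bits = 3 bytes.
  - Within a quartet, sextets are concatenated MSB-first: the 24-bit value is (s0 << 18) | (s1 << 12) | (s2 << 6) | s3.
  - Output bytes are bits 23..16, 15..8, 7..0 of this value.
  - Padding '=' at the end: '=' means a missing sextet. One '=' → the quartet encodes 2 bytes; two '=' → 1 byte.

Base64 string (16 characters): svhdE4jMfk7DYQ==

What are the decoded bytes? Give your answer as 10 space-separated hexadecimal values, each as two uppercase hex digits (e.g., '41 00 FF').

After char 0 ('s'=44): chars_in_quartet=1 acc=0x2C bytes_emitted=0
After char 1 ('v'=47): chars_in_quartet=2 acc=0xB2F bytes_emitted=0
After char 2 ('h'=33): chars_in_quartet=3 acc=0x2CBE1 bytes_emitted=0
After char 3 ('d'=29): chars_in_quartet=4 acc=0xB2F85D -> emit B2 F8 5D, reset; bytes_emitted=3
After char 4 ('E'=4): chars_in_quartet=1 acc=0x4 bytes_emitted=3
After char 5 ('4'=56): chars_in_quartet=2 acc=0x138 bytes_emitted=3
After char 6 ('j'=35): chars_in_quartet=3 acc=0x4E23 bytes_emitted=3
After char 7 ('M'=12): chars_in_quartet=4 acc=0x1388CC -> emit 13 88 CC, reset; bytes_emitted=6
After char 8 ('f'=31): chars_in_quartet=1 acc=0x1F bytes_emitted=6
After char 9 ('k'=36): chars_in_quartet=2 acc=0x7E4 bytes_emitted=6
After char 10 ('7'=59): chars_in_quartet=3 acc=0x1F93B bytes_emitted=6
After char 11 ('D'=3): chars_in_quartet=4 acc=0x7E4EC3 -> emit 7E 4E C3, reset; bytes_emitted=9
After char 12 ('Y'=24): chars_in_quartet=1 acc=0x18 bytes_emitted=9
After char 13 ('Q'=16): chars_in_quartet=2 acc=0x610 bytes_emitted=9
Padding '==': partial quartet acc=0x610 -> emit 61; bytes_emitted=10

Answer: B2 F8 5D 13 88 CC 7E 4E C3 61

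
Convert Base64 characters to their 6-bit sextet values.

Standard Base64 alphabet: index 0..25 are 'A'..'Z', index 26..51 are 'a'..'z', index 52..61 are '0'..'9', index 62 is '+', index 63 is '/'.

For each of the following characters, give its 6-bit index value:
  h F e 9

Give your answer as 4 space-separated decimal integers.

'h': a..z range, 26 + ord('h') − ord('a') = 33
'F': A..Z range, ord('F') − ord('A') = 5
'e': a..z range, 26 + ord('e') − ord('a') = 30
'9': 0..9 range, 52 + ord('9') − ord('0') = 61

Answer: 33 5 30 61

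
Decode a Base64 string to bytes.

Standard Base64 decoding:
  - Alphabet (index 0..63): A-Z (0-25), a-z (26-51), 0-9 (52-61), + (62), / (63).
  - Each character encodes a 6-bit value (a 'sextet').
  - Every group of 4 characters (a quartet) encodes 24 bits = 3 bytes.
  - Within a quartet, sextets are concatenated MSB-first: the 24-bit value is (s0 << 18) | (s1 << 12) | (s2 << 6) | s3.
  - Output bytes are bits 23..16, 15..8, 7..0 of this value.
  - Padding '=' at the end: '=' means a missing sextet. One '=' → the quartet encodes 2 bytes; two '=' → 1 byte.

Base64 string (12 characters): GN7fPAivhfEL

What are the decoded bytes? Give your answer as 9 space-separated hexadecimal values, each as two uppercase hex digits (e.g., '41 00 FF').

Answer: 18 DE DF 3C 08 AF 85 F1 0B

Derivation:
After char 0 ('G'=6): chars_in_quartet=1 acc=0x6 bytes_emitted=0
After char 1 ('N'=13): chars_in_quartet=2 acc=0x18D bytes_emitted=0
After char 2 ('7'=59): chars_in_quartet=3 acc=0x637B bytes_emitted=0
After char 3 ('f'=31): chars_in_quartet=4 acc=0x18DEDF -> emit 18 DE DF, reset; bytes_emitted=3
After char 4 ('P'=15): chars_in_quartet=1 acc=0xF bytes_emitted=3
After char 5 ('A'=0): chars_in_quartet=2 acc=0x3C0 bytes_emitted=3
After char 6 ('i'=34): chars_in_quartet=3 acc=0xF022 bytes_emitted=3
After char 7 ('v'=47): chars_in_quartet=4 acc=0x3C08AF -> emit 3C 08 AF, reset; bytes_emitted=6
After char 8 ('h'=33): chars_in_quartet=1 acc=0x21 bytes_emitted=6
After char 9 ('f'=31): chars_in_quartet=2 acc=0x85F bytes_emitted=6
After char 10 ('E'=4): chars_in_quartet=3 acc=0x217C4 bytes_emitted=6
After char 11 ('L'=11): chars_in_quartet=4 acc=0x85F10B -> emit 85 F1 0B, reset; bytes_emitted=9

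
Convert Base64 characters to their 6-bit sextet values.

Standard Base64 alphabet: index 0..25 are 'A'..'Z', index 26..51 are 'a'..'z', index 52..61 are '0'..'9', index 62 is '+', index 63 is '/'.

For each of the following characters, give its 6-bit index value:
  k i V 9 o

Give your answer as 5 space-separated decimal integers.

'k': a..z range, 26 + ord('k') − ord('a') = 36
'i': a..z range, 26 + ord('i') − ord('a') = 34
'V': A..Z range, ord('V') − ord('A') = 21
'9': 0..9 range, 52 + ord('9') − ord('0') = 61
'o': a..z range, 26 + ord('o') − ord('a') = 40

Answer: 36 34 21 61 40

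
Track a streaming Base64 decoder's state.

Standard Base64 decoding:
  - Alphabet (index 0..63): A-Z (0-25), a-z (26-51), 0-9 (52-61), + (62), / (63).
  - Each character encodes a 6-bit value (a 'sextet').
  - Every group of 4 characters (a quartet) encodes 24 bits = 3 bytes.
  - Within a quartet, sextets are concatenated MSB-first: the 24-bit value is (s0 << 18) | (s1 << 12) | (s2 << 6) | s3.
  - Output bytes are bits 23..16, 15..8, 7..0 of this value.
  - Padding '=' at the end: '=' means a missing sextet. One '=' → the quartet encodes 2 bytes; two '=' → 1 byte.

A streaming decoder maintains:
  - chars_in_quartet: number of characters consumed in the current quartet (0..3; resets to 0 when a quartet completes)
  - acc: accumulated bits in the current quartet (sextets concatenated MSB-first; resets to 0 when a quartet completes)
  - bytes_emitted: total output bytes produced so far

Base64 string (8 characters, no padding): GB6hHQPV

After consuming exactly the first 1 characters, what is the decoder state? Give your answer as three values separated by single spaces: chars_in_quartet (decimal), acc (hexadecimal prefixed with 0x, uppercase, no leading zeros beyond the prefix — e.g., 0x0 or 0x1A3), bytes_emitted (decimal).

After char 0 ('G'=6): chars_in_quartet=1 acc=0x6 bytes_emitted=0

Answer: 1 0x6 0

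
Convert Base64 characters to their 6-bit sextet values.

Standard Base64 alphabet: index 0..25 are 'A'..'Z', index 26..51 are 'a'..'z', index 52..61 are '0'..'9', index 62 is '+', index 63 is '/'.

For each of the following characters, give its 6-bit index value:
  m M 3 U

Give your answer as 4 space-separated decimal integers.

'm': a..z range, 26 + ord('m') − ord('a') = 38
'M': A..Z range, ord('M') − ord('A') = 12
'3': 0..9 range, 52 + ord('3') − ord('0') = 55
'U': A..Z range, ord('U') − ord('A') = 20

Answer: 38 12 55 20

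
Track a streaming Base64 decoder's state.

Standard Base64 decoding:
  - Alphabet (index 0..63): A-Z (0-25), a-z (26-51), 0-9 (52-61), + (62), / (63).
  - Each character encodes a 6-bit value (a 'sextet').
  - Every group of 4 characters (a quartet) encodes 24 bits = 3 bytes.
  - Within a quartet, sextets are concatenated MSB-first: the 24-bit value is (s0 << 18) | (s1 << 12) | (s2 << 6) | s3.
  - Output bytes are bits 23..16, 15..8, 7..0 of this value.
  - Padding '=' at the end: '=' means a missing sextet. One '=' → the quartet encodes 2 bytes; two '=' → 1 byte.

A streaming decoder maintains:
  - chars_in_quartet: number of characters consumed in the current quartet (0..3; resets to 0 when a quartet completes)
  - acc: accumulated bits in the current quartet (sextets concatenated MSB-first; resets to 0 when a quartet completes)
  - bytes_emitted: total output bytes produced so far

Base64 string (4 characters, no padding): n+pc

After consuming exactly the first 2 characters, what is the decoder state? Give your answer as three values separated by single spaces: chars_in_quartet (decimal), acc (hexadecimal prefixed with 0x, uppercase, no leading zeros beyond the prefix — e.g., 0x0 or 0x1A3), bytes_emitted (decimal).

Answer: 2 0x9FE 0

Derivation:
After char 0 ('n'=39): chars_in_quartet=1 acc=0x27 bytes_emitted=0
After char 1 ('+'=62): chars_in_quartet=2 acc=0x9FE bytes_emitted=0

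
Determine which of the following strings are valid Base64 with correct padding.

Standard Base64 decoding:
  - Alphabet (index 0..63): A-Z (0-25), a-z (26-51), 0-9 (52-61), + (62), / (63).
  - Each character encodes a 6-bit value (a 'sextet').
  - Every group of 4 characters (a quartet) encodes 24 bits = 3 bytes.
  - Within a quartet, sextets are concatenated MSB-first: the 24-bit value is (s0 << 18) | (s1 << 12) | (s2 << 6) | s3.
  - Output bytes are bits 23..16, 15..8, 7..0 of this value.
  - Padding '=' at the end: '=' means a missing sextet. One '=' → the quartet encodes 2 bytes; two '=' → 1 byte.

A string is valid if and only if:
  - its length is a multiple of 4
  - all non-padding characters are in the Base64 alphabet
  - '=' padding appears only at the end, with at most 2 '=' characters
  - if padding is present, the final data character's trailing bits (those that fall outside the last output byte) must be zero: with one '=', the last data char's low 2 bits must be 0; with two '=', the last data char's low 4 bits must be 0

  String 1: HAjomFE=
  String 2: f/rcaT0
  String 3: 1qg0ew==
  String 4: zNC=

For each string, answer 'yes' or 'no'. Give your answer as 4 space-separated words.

Answer: yes no yes no

Derivation:
String 1: 'HAjomFE=' → valid
String 2: 'f/rcaT0' → invalid (len=7 not mult of 4)
String 3: '1qg0ew==' → valid
String 4: 'zNC=' → invalid (bad trailing bits)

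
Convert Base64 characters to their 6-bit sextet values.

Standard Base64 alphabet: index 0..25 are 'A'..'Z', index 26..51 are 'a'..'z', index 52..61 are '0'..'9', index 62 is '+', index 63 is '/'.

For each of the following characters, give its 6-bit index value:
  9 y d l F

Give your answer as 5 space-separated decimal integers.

'9': 0..9 range, 52 + ord('9') − ord('0') = 61
'y': a..z range, 26 + ord('y') − ord('a') = 50
'd': a..z range, 26 + ord('d') − ord('a') = 29
'l': a..z range, 26 + ord('l') − ord('a') = 37
'F': A..Z range, ord('F') − ord('A') = 5

Answer: 61 50 29 37 5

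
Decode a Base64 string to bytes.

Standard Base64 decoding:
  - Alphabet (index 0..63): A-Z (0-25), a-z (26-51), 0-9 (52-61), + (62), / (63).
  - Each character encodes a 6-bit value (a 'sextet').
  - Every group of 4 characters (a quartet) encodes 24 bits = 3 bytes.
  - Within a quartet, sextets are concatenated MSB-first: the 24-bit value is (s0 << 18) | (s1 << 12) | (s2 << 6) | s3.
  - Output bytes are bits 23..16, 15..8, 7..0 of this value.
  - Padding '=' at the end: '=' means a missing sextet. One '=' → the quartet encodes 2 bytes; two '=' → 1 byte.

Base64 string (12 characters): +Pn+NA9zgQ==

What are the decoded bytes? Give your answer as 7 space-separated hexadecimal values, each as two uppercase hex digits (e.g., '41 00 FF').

Answer: F8 F9 FE 34 0F 73 81

Derivation:
After char 0 ('+'=62): chars_in_quartet=1 acc=0x3E bytes_emitted=0
After char 1 ('P'=15): chars_in_quartet=2 acc=0xF8F bytes_emitted=0
After char 2 ('n'=39): chars_in_quartet=3 acc=0x3E3E7 bytes_emitted=0
After char 3 ('+'=62): chars_in_quartet=4 acc=0xF8F9FE -> emit F8 F9 FE, reset; bytes_emitted=3
After char 4 ('N'=13): chars_in_quartet=1 acc=0xD bytes_emitted=3
After char 5 ('A'=0): chars_in_quartet=2 acc=0x340 bytes_emitted=3
After char 6 ('9'=61): chars_in_quartet=3 acc=0xD03D bytes_emitted=3
After char 7 ('z'=51): chars_in_quartet=4 acc=0x340F73 -> emit 34 0F 73, reset; bytes_emitted=6
After char 8 ('g'=32): chars_in_quartet=1 acc=0x20 bytes_emitted=6
After char 9 ('Q'=16): chars_in_quartet=2 acc=0x810 bytes_emitted=6
Padding '==': partial quartet acc=0x810 -> emit 81; bytes_emitted=7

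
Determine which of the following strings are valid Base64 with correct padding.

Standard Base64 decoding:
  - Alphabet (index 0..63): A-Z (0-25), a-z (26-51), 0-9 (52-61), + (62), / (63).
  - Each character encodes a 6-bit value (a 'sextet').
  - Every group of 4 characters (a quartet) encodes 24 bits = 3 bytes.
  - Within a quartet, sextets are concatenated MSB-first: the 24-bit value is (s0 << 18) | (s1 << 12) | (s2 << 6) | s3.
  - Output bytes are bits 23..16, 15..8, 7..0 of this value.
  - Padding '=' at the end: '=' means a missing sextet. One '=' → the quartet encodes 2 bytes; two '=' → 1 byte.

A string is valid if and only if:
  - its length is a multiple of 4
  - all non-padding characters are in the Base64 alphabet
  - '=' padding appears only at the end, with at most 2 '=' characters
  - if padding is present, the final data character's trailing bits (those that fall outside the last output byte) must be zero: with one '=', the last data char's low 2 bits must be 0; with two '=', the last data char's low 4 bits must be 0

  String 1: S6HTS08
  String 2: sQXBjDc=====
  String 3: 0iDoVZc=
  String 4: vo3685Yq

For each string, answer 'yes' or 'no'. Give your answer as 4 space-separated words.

String 1: 'S6HTS08' → invalid (len=7 not mult of 4)
String 2: 'sQXBjDc=====' → invalid (5 pad chars (max 2))
String 3: '0iDoVZc=' → valid
String 4: 'vo3685Yq' → valid

Answer: no no yes yes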